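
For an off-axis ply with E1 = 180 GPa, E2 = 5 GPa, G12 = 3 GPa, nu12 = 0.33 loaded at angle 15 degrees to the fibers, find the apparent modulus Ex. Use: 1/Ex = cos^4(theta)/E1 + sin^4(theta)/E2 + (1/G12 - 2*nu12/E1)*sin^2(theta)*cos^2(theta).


cos^4(15) = 0.870513, sin^4(15) = 0.004487, sin^2(15)*cos^2(15) = 0.0625
1/G12 - 2*nu12/E1 = 1/3 - 2*0.33/180 = 0.329667 GPa^-1
1/Ex = 0.870513/180 + 0.004487/5 + 0.329667*0.0625 = 0.0263378 GPa^-1
Ex = 37.97 GPa

37.97 GPa


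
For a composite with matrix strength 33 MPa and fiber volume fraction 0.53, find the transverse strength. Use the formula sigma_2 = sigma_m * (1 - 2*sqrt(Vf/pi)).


factor = 1 - 2*sqrt(0.53/pi) = 0.1785
sigma_2 = 33 * 0.1785 = 5.89 MPa

5.89 MPa


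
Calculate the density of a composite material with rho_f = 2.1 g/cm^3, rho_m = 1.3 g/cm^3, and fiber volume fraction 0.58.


rho_c = rho_f*Vf + rho_m*(1-Vf) = 2.1*0.58 + 1.3*0.42 = 1.764 g/cm^3

1.764 g/cm^3


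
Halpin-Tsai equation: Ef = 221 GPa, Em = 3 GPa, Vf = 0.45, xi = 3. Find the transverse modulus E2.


eta = (Ef/Em - 1)/(Ef/Em + xi) = (73.6667 - 1)/(73.6667 + 3) = 0.9478
E2 = Em*(1+xi*eta*Vf)/(1-eta*Vf) = 11.92 GPa

11.92 GPa


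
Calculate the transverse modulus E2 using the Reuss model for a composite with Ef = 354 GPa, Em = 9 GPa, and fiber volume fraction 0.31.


1/E2 = Vf/Ef + (1-Vf)/Em = 0.31/354 + 0.69/9
E2 = 12.9 GPa

12.9 GPa


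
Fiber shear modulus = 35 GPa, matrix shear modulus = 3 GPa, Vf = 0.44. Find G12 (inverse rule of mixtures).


1/G12 = Vf/Gf + (1-Vf)/Gm = 0.44/35 + 0.56/3
G12 = 5.02 GPa

5.02 GPa


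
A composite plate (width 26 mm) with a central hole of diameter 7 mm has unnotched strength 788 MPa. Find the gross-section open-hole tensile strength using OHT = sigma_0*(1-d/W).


OHT = sigma_0*(1-d/W) = 788*(1-7/26) = 575.8 MPa

575.8 MPa


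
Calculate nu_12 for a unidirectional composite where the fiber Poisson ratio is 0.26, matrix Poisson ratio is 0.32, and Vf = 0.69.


nu_12 = nu_f*Vf + nu_m*(1-Vf) = 0.26*0.69 + 0.32*0.31 = 0.2786

0.2786


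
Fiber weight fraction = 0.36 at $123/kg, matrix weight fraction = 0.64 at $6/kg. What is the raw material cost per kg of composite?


Cost = cost_f*Wf + cost_m*Wm = 123*0.36 + 6*0.64 = $48.12/kg

$48.12/kg


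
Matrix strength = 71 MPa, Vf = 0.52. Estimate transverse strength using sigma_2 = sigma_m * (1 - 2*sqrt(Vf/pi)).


factor = 1 - 2*sqrt(0.52/pi) = 0.1863
sigma_2 = 71 * 0.1863 = 13.23 MPa

13.23 MPa


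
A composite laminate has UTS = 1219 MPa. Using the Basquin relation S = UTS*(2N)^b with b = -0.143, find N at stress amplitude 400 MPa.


N = 0.5 * (S/UTS)^(1/b) = 0.5 * (400/1219)^(1/-0.143) = 1211.1328 cycles

1211.1328 cycles


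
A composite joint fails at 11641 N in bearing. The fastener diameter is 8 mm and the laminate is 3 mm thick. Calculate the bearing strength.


sigma_br = F/(d*h) = 11641/(8*3) = 485.0 MPa

485.0 MPa


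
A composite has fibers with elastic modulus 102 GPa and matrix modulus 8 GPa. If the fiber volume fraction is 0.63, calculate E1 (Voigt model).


E1 = Ef*Vf + Em*(1-Vf) = 102*0.63 + 8*0.37 = 67.22 GPa

67.22 GPa


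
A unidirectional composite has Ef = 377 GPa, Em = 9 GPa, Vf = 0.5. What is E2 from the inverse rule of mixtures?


1/E2 = Vf/Ef + (1-Vf)/Em = 0.5/377 + 0.5/9
E2 = 17.58 GPa

17.58 GPa


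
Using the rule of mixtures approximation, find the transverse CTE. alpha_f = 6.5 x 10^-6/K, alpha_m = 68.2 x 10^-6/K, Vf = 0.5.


alpha_2 = alpha_f*Vf + alpha_m*(1-Vf) = 6.5*0.5 + 68.2*0.5 = 37.4 x 10^-6/K

37.4 x 10^-6/K


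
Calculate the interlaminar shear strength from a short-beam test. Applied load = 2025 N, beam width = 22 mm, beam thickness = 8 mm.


ILSS = 3F/(4bh) = 3*2025/(4*22*8) = 8.63 MPa

8.63 MPa


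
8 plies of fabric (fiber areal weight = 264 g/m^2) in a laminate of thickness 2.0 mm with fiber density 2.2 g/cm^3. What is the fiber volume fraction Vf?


Vf = n * FAW / (rho_f * h * 1000) = 8 * 264 / (2.2 * 2.0 * 1000) = 0.48

0.48


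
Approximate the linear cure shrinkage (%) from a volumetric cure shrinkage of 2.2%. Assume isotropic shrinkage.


Linear shrinkage ≈ vol_shrink/3 = 2.2/3 = 0.733%

0.733%


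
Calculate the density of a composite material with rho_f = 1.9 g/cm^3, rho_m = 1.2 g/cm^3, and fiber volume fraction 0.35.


rho_c = rho_f*Vf + rho_m*(1-Vf) = 1.9*0.35 + 1.2*0.65 = 1.445 g/cm^3

1.445 g/cm^3


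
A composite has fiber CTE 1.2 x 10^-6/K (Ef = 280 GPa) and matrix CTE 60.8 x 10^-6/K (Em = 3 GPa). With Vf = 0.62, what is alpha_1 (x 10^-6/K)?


E1 = Ef*Vf + Em*(1-Vf) = 174.74
alpha_1 = (alpha_f*Ef*Vf + alpha_m*Em*(1-Vf))/E1 = 1.59 x 10^-6/K

1.59 x 10^-6/K


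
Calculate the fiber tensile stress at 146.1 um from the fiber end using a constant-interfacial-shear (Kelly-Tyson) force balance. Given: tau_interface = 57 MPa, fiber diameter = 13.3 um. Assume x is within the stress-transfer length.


Force balance: sigma_f * (pi*d^2/4) = tau * (pi*d) * x  ->  sigma_f = 4 * tau * x / d
sigma_f = 4 * 57 * 146.1 / 13.3 = 2504.6 MPa

2504.6 MPa


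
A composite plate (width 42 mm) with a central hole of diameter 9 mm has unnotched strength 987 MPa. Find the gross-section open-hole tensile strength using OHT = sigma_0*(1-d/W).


OHT = sigma_0*(1-d/W) = 987*(1-9/42) = 775.5 MPa

775.5 MPa


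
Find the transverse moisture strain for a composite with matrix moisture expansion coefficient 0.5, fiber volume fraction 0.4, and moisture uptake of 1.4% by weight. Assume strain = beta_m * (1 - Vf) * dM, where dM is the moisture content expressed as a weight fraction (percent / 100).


dM = 1.4/100 = 0.014
strain = beta_m * (1-Vf) * dM = 0.5 * 0.6 * 0.014 = 0.0042

0.0042


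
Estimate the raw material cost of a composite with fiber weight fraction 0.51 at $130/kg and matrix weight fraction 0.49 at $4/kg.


Cost = cost_f*Wf + cost_m*Wm = 130*0.51 + 4*0.49 = $68.26/kg

$68.26/kg


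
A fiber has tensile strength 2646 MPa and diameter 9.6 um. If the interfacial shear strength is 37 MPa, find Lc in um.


Lc = sigma_f * d / (2 * tau_i) = 2646 * 9.6 / (2 * 37) = 343.3 um

343.3 um


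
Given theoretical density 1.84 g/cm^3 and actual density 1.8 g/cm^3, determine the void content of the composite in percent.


Void% = (rho_theo - rho_actual)/rho_theo * 100 = (1.84 - 1.8)/1.84 * 100 = 2.17%

2.17%


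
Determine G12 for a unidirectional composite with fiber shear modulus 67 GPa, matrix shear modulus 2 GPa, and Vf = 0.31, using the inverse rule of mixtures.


1/G12 = Vf/Gf + (1-Vf)/Gm = 0.31/67 + 0.69/2
G12 = 2.86 GPa

2.86 GPa


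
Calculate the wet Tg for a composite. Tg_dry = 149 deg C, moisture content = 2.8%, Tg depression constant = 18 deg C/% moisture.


Tg_wet = Tg_dry - k*moisture = 149 - 18*2.8 = 98.6 deg C

98.6 deg C


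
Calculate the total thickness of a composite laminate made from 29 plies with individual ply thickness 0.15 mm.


h = n * t_ply = 29 * 0.15 = 4.35 mm

4.35 mm


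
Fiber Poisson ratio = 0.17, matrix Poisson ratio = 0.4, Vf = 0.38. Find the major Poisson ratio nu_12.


nu_12 = nu_f*Vf + nu_m*(1-Vf) = 0.17*0.38 + 0.4*0.62 = 0.3126

0.3126


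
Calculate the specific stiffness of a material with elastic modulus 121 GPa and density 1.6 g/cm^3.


Specific stiffness = E/rho = 121/1.6 = 75.6 GPa/(g/cm^3)

75.6 GPa/(g/cm^3)


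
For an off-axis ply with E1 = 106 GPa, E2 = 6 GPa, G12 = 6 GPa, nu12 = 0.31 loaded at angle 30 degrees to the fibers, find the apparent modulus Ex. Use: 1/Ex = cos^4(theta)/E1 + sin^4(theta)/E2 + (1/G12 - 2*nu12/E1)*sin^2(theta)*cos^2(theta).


cos^4(30) = 0.5625, sin^4(30) = 0.0625, sin^2(30)*cos^2(30) = 0.1875
1/G12 - 2*nu12/E1 = 1/6 - 2*0.31/106 = 0.160818 GPa^-1
1/Ex = 0.5625/106 + 0.0625/6 + 0.160818*0.1875 = 0.0458766 GPa^-1
Ex = 21.8 GPa

21.8 GPa


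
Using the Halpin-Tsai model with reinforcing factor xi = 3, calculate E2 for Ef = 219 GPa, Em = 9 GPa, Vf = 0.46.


eta = (Ef/Em - 1)/(Ef/Em + xi) = (24.3333 - 1)/(24.3333 + 3) = 0.8537
E2 = Em*(1+xi*eta*Vf)/(1-eta*Vf) = 32.28 GPa

32.28 GPa


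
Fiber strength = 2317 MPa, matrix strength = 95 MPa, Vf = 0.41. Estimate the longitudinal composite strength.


sigma_1 = sigma_f*Vf + sigma_m*(1-Vf) = 2317*0.41 + 95*0.59 = 1006.0 MPa

1006.0 MPa


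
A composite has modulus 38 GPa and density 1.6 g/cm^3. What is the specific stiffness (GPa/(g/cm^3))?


Specific stiffness = E/rho = 38/1.6 = 23.8 GPa/(g/cm^3)

23.8 GPa/(g/cm^3)


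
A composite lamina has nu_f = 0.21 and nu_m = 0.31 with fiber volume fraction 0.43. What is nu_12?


nu_12 = nu_f*Vf + nu_m*(1-Vf) = 0.21*0.43 + 0.31*0.57 = 0.267

0.267


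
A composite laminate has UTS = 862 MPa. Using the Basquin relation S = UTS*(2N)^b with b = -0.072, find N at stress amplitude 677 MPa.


N = 0.5 * (S/UTS)^(1/b) = 0.5 * (677/862)^(1/-0.072) = 14.3276 cycles

14.3276 cycles


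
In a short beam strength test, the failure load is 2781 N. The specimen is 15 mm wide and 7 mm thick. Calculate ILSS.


ILSS = 3F/(4bh) = 3*2781/(4*15*7) = 19.86 MPa

19.86 MPa


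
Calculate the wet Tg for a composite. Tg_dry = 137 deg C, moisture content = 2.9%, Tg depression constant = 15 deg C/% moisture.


Tg_wet = Tg_dry - k*moisture = 137 - 15*2.9 = 93.5 deg C

93.5 deg C


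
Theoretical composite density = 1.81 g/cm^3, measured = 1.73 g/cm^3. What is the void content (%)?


Void% = (rho_theo - rho_actual)/rho_theo * 100 = (1.81 - 1.73)/1.81 * 100 = 4.42%

4.42%


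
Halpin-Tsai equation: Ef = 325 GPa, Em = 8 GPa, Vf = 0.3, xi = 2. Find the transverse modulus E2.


eta = (Ef/Em - 1)/(Ef/Em + xi) = (40.625 - 1)/(40.625 + 2) = 0.9296
E2 = Em*(1+xi*eta*Vf)/(1-eta*Vf) = 17.28 GPa

17.28 GPa


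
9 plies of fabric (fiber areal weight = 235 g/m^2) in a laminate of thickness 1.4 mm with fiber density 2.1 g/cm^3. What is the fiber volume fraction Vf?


Vf = n * FAW / (rho_f * h * 1000) = 9 * 235 / (2.1 * 1.4 * 1000) = 0.7194

0.7194


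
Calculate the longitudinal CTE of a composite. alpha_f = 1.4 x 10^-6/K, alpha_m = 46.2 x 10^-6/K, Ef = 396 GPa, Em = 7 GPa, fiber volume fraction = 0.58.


E1 = Ef*Vf + Em*(1-Vf) = 232.62
alpha_1 = (alpha_f*Ef*Vf + alpha_m*Em*(1-Vf))/E1 = 1.97 x 10^-6/K

1.97 x 10^-6/K


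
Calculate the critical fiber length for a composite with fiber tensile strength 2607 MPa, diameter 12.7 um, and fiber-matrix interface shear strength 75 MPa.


Lc = sigma_f * d / (2 * tau_i) = 2607 * 12.7 / (2 * 75) = 220.7 um

220.7 um


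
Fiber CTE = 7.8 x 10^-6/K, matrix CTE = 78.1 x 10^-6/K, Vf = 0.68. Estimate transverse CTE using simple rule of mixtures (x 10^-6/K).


alpha_2 = alpha_f*Vf + alpha_m*(1-Vf) = 7.8*0.68 + 78.1*0.32 = 30.3 x 10^-6/K

30.3 x 10^-6/K


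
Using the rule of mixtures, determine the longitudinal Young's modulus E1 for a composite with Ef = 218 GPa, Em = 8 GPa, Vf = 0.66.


E1 = Ef*Vf + Em*(1-Vf) = 218*0.66 + 8*0.34 = 146.6 GPa

146.6 GPa


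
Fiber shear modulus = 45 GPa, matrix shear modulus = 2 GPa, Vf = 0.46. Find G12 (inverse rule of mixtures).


1/G12 = Vf/Gf + (1-Vf)/Gm = 0.46/45 + 0.54/2
G12 = 3.57 GPa

3.57 GPa


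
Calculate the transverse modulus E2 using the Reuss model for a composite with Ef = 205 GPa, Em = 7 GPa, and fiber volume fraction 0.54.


1/E2 = Vf/Ef + (1-Vf)/Em = 0.54/205 + 0.46/7
E2 = 14.63 GPa

14.63 GPa


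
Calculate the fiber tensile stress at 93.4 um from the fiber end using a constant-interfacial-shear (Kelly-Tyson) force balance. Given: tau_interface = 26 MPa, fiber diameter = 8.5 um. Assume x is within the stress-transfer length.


Force balance: sigma_f * (pi*d^2/4) = tau * (pi*d) * x  ->  sigma_f = 4 * tau * x / d
sigma_f = 4 * 26 * 93.4 / 8.5 = 1142.8 MPa

1142.8 MPa


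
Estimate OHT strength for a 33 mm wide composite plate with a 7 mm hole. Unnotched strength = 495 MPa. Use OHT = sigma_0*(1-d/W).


OHT = sigma_0*(1-d/W) = 495*(1-7/33) = 390.0 MPa

390.0 MPa


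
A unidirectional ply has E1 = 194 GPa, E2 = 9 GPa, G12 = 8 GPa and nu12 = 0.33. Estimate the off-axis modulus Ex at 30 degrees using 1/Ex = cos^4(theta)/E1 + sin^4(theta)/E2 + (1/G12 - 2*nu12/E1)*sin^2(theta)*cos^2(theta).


cos^4(30) = 0.5625, sin^4(30) = 0.0625, sin^2(30)*cos^2(30) = 0.1875
1/G12 - 2*nu12/E1 = 1/8 - 2*0.33/194 = 0.121598 GPa^-1
1/Ex = 0.5625/194 + 0.0625/9 + 0.121598*0.1875 = 0.0326435 GPa^-1
Ex = 30.63 GPa

30.63 GPa


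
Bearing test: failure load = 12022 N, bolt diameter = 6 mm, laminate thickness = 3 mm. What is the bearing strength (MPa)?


sigma_br = F/(d*h) = 12022/(6*3) = 667.9 MPa

667.9 MPa


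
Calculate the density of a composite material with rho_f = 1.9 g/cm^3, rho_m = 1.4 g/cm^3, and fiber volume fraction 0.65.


rho_c = rho_f*Vf + rho_m*(1-Vf) = 1.9*0.65 + 1.4*0.35 = 1.725 g/cm^3

1.725 g/cm^3


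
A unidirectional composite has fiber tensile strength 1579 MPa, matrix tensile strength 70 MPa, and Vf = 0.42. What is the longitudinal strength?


sigma_1 = sigma_f*Vf + sigma_m*(1-Vf) = 1579*0.42 + 70*0.58 = 703.8 MPa

703.8 MPa


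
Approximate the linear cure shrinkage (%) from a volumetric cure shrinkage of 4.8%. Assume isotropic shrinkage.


Linear shrinkage ≈ vol_shrink/3 = 4.8/3 = 1.6%

1.6%


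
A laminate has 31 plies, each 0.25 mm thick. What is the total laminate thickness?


h = n * t_ply = 31 * 0.25 = 7.75 mm

7.75 mm


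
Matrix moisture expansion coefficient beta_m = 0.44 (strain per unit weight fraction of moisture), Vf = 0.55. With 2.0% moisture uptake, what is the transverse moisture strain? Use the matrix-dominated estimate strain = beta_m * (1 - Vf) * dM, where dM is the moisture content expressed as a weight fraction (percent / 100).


dM = 2.0/100 = 0.02
strain = beta_m * (1-Vf) * dM = 0.44 * 0.45 * 0.02 = 0.00396

0.00396


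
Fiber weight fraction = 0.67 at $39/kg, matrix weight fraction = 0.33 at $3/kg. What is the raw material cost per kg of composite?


Cost = cost_f*Wf + cost_m*Wm = 39*0.67 + 3*0.33 = $27.12/kg

$27.12/kg


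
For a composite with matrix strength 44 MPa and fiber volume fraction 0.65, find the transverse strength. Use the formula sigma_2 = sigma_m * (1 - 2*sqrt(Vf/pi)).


factor = 1 - 2*sqrt(0.65/pi) = 0.0903
sigma_2 = 44 * 0.0903 = 3.97 MPa

3.97 MPa


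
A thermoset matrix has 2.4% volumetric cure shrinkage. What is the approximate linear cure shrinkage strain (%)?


Linear shrinkage ≈ vol_shrink/3 = 2.4/3 = 0.8%

0.8%


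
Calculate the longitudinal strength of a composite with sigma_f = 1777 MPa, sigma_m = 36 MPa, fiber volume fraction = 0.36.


sigma_1 = sigma_f*Vf + sigma_m*(1-Vf) = 1777*0.36 + 36*0.64 = 662.8 MPa

662.8 MPa


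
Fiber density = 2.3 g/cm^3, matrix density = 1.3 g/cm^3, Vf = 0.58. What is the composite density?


rho_c = rho_f*Vf + rho_m*(1-Vf) = 2.3*0.58 + 1.3*0.42 = 1.88 g/cm^3

1.88 g/cm^3


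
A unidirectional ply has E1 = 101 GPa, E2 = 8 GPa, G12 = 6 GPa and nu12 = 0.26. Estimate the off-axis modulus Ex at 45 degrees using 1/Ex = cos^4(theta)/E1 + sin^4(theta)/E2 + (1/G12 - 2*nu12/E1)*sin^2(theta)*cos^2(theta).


cos^4(45) = 0.25, sin^4(45) = 0.25, sin^2(45)*cos^2(45) = 0.25
1/G12 - 2*nu12/E1 = 1/6 - 2*0.26/101 = 0.161518 GPa^-1
1/Ex = 0.25/101 + 0.25/8 + 0.161518*0.25 = 0.0741048 GPa^-1
Ex = 13.49 GPa

13.49 GPa


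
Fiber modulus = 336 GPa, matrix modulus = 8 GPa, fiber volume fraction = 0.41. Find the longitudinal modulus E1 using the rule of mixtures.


E1 = Ef*Vf + Em*(1-Vf) = 336*0.41 + 8*0.59 = 142.48 GPa

142.48 GPa


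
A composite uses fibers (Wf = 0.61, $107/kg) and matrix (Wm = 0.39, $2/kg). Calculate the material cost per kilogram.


Cost = cost_f*Wf + cost_m*Wm = 107*0.61 + 2*0.39 = $66.05/kg

$66.05/kg


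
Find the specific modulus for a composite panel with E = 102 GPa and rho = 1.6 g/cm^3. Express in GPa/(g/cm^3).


Specific stiffness = E/rho = 102/1.6 = 63.8 GPa/(g/cm^3)

63.8 GPa/(g/cm^3)


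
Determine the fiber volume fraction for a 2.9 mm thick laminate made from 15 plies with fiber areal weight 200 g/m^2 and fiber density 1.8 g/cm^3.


Vf = n * FAW / (rho_f * h * 1000) = 15 * 200 / (1.8 * 2.9 * 1000) = 0.5747

0.5747


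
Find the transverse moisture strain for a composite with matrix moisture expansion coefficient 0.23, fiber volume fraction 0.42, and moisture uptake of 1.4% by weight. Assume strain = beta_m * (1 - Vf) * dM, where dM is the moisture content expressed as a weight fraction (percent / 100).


dM = 1.4/100 = 0.014
strain = beta_m * (1-Vf) * dM = 0.23 * 0.58 * 0.014 = 0.0018676

0.0018676


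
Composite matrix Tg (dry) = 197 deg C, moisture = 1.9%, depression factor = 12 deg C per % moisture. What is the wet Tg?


Tg_wet = Tg_dry - k*moisture = 197 - 12*1.9 = 174.2 deg C

174.2 deg C


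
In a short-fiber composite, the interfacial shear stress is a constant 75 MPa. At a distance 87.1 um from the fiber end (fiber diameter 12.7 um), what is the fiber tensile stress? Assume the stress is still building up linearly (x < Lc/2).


Force balance: sigma_f * (pi*d^2/4) = tau * (pi*d) * x  ->  sigma_f = 4 * tau * x / d
sigma_f = 4 * 75 * 87.1 / 12.7 = 2057.5 MPa

2057.5 MPa


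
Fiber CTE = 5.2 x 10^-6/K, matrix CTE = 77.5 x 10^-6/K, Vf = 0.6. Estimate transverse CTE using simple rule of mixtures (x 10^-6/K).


alpha_2 = alpha_f*Vf + alpha_m*(1-Vf) = 5.2*0.6 + 77.5*0.4 = 34.1 x 10^-6/K

34.1 x 10^-6/K


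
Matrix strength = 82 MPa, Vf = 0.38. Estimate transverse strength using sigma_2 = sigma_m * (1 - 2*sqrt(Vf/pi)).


factor = 1 - 2*sqrt(0.38/pi) = 0.3044
sigma_2 = 82 * 0.3044 = 24.96 MPa

24.96 MPa


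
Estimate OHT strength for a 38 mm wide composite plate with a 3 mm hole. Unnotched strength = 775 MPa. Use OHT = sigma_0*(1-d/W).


OHT = sigma_0*(1-d/W) = 775*(1-3/38) = 713.8 MPa

713.8 MPa


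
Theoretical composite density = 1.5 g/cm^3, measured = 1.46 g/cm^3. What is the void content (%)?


Void% = (rho_theo - rho_actual)/rho_theo * 100 = (1.5 - 1.46)/1.5 * 100 = 2.67%

2.67%


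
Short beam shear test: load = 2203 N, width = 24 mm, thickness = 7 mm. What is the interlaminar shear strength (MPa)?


ILSS = 3F/(4bh) = 3*2203/(4*24*7) = 9.83 MPa

9.83 MPa


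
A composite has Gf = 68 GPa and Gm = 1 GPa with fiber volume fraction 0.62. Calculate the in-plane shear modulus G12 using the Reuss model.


1/G12 = Vf/Gf + (1-Vf)/Gm = 0.62/68 + 0.38/1
G12 = 2.57 GPa

2.57 GPa


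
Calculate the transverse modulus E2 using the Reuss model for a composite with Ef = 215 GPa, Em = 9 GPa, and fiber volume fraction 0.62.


1/E2 = Vf/Ef + (1-Vf)/Em = 0.62/215 + 0.38/9
E2 = 22.17 GPa

22.17 GPa


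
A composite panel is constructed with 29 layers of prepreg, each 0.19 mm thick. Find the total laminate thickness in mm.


h = n * t_ply = 29 * 0.19 = 5.51 mm

5.51 mm


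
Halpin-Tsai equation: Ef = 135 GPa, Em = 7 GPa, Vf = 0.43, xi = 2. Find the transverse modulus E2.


eta = (Ef/Em - 1)/(Ef/Em + xi) = (19.2857 - 1)/(19.2857 + 2) = 0.8591
E2 = Em*(1+xi*eta*Vf)/(1-eta*Vf) = 19.3 GPa

19.3 GPa


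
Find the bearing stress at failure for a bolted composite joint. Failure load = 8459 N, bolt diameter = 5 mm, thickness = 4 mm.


sigma_br = F/(d*h) = 8459/(5*4) = 423.0 MPa

423.0 MPa


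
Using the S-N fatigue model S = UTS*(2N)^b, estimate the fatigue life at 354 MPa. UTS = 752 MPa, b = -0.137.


N = 0.5 * (S/UTS)^(1/b) = 0.5 * (354/752)^(1/-0.137) = 122.2919 cycles

122.2919 cycles


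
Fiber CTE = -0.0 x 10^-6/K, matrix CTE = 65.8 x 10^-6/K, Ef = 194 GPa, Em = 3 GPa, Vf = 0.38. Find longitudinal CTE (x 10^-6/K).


E1 = Ef*Vf + Em*(1-Vf) = 75.58
alpha_1 = (alpha_f*Ef*Vf + alpha_m*Em*(1-Vf))/E1 = 1.62 x 10^-6/K

1.62 x 10^-6/K


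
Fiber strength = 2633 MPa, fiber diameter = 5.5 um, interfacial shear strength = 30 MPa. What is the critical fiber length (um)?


Lc = sigma_f * d / (2 * tau_i) = 2633 * 5.5 / (2 * 30) = 241.4 um

241.4 um


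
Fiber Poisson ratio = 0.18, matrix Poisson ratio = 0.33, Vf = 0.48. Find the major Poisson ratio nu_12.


nu_12 = nu_f*Vf + nu_m*(1-Vf) = 0.18*0.48 + 0.33*0.52 = 0.258

0.258


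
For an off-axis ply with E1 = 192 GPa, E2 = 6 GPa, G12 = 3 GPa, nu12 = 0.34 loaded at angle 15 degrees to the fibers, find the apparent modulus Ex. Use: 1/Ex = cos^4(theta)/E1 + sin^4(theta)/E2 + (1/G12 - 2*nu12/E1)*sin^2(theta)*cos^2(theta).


cos^4(15) = 0.870513, sin^4(15) = 0.004487, sin^2(15)*cos^2(15) = 0.0625
1/G12 - 2*nu12/E1 = 1/3 - 2*0.34/192 = 0.329792 GPa^-1
1/Ex = 0.870513/192 + 0.004487/6 + 0.329792*0.0625 = 0.0258938 GPa^-1
Ex = 38.62 GPa

38.62 GPa


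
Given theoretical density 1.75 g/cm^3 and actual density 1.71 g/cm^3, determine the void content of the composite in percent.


Void% = (rho_theo - rho_actual)/rho_theo * 100 = (1.75 - 1.71)/1.75 * 100 = 2.29%

2.29%


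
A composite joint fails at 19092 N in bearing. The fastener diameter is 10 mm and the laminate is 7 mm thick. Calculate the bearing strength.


sigma_br = F/(d*h) = 19092/(10*7) = 272.7 MPa

272.7 MPa


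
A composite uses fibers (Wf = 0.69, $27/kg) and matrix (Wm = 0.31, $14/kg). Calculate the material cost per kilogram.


Cost = cost_f*Wf + cost_m*Wm = 27*0.69 + 14*0.31 = $22.97/kg

$22.97/kg


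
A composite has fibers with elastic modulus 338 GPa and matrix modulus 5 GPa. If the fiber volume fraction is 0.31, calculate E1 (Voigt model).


E1 = Ef*Vf + Em*(1-Vf) = 338*0.31 + 5*0.69 = 108.23 GPa

108.23 GPa


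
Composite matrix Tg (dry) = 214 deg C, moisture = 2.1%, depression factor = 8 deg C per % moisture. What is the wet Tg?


Tg_wet = Tg_dry - k*moisture = 214 - 8*2.1 = 197.2 deg C

197.2 deg C


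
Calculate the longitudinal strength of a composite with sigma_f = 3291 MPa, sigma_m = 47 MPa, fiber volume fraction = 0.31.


sigma_1 = sigma_f*Vf + sigma_m*(1-Vf) = 3291*0.31 + 47*0.69 = 1052.6 MPa

1052.6 MPa


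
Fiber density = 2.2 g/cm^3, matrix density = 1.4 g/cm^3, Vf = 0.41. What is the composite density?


rho_c = rho_f*Vf + rho_m*(1-Vf) = 2.2*0.41 + 1.4*0.59 = 1.728 g/cm^3

1.728 g/cm^3


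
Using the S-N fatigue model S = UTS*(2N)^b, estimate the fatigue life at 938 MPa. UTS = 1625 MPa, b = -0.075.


N = 0.5 * (S/UTS)^(1/b) = 0.5 * (938/1625)^(1/-0.075) = 760.2861 cycles

760.2861 cycles


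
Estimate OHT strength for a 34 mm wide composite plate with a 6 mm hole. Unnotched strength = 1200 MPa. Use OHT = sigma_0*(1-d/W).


OHT = sigma_0*(1-d/W) = 1200*(1-6/34) = 988.2 MPa

988.2 MPa


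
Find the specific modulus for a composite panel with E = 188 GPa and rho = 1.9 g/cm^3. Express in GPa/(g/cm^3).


Specific stiffness = E/rho = 188/1.9 = 98.9 GPa/(g/cm^3)

98.9 GPa/(g/cm^3)


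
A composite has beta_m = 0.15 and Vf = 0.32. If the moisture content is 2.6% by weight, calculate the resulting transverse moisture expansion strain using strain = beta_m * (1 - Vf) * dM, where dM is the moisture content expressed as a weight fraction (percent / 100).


dM = 2.6/100 = 0.026
strain = beta_m * (1-Vf) * dM = 0.15 * 0.68 * 0.026 = 0.002652

0.002652


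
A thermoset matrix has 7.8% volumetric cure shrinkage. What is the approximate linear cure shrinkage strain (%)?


Linear shrinkage ≈ vol_shrink/3 = 7.8/3 = 2.6%

2.6%


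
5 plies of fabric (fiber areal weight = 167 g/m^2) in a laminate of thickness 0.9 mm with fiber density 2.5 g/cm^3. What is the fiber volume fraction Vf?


Vf = n * FAW / (rho_f * h * 1000) = 5 * 167 / (2.5 * 0.9 * 1000) = 0.3711

0.3711


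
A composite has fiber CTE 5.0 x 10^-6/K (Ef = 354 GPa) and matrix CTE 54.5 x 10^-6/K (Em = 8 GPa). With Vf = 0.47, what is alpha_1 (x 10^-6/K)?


E1 = Ef*Vf + Em*(1-Vf) = 170.62
alpha_1 = (alpha_f*Ef*Vf + alpha_m*Em*(1-Vf))/E1 = 6.23 x 10^-6/K

6.23 x 10^-6/K


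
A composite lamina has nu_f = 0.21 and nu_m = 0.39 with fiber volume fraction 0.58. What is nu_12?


nu_12 = nu_f*Vf + nu_m*(1-Vf) = 0.21*0.58 + 0.39*0.42 = 0.2856

0.2856


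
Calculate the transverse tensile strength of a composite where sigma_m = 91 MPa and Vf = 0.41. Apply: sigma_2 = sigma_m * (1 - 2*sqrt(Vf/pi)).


factor = 1 - 2*sqrt(0.41/pi) = 0.2775
sigma_2 = 91 * 0.2775 = 25.25 MPa

25.25 MPa


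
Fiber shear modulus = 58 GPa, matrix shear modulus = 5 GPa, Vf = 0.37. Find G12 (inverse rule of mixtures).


1/G12 = Vf/Gf + (1-Vf)/Gm = 0.37/58 + 0.63/5
G12 = 7.55 GPa

7.55 GPa


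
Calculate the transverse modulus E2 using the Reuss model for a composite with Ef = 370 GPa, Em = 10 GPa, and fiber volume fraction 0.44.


1/E2 = Vf/Ef + (1-Vf)/Em = 0.44/370 + 0.56/10
E2 = 17.49 GPa

17.49 GPa


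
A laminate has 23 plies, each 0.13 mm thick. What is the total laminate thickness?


h = n * t_ply = 23 * 0.13 = 2.99 mm

2.99 mm


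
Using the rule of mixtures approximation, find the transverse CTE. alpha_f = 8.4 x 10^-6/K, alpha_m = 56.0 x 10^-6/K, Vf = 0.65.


alpha_2 = alpha_f*Vf + alpha_m*(1-Vf) = 8.4*0.65 + 56.0*0.35 = 25.1 x 10^-6/K

25.1 x 10^-6/K


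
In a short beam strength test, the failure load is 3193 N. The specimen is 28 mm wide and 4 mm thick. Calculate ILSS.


ILSS = 3F/(4bh) = 3*3193/(4*28*4) = 21.38 MPa

21.38 MPa


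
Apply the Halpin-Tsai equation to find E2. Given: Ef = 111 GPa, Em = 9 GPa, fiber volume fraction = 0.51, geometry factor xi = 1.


eta = (Ef/Em - 1)/(Ef/Em + xi) = (12.3333 - 1)/(12.3333 + 1) = 0.85
E2 = Em*(1+xi*eta*Vf)/(1-eta*Vf) = 22.77 GPa

22.77 GPa


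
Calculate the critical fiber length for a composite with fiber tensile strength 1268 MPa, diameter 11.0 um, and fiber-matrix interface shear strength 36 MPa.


Lc = sigma_f * d / (2 * tau_i) = 1268 * 11.0 / (2 * 36) = 193.7 um

193.7 um


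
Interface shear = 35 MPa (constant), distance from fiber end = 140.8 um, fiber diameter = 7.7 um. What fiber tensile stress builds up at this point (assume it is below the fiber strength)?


Force balance: sigma_f * (pi*d^2/4) = tau * (pi*d) * x  ->  sigma_f = 4 * tau * x / d
sigma_f = 4 * 35 * 140.8 / 7.7 = 2560.0 MPa

2560.0 MPa


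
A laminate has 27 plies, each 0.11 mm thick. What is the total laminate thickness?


h = n * t_ply = 27 * 0.11 = 2.97 mm

2.97 mm


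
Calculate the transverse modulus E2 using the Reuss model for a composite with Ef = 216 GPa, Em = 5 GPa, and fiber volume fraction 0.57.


1/E2 = Vf/Ef + (1-Vf)/Em = 0.57/216 + 0.43/5
E2 = 11.28 GPa

11.28 GPa


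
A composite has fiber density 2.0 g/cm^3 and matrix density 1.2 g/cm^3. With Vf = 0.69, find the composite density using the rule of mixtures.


rho_c = rho_f*Vf + rho_m*(1-Vf) = 2.0*0.69 + 1.2*0.31 = 1.752 g/cm^3

1.752 g/cm^3


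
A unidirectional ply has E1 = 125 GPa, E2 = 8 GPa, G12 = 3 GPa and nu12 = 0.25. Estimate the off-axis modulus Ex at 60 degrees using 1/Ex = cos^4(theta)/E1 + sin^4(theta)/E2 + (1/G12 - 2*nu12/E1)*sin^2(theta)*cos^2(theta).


cos^4(60) = 0.0625, sin^4(60) = 0.5625, sin^2(60)*cos^2(60) = 0.1875
1/G12 - 2*nu12/E1 = 1/3 - 2*0.25/125 = 0.329333 GPa^-1
1/Ex = 0.0625/125 + 0.5625/8 + 0.329333*0.1875 = 0.1325625 GPa^-1
Ex = 7.54 GPa

7.54 GPa


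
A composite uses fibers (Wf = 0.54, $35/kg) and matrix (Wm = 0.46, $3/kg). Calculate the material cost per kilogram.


Cost = cost_f*Wf + cost_m*Wm = 35*0.54 + 3*0.46 = $20.28/kg

$20.28/kg


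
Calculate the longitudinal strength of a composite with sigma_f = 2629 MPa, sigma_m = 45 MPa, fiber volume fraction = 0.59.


sigma_1 = sigma_f*Vf + sigma_m*(1-Vf) = 2629*0.59 + 45*0.41 = 1569.6 MPa

1569.6 MPa


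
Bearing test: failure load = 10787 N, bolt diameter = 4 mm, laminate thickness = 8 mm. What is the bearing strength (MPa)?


sigma_br = F/(d*h) = 10787/(4*8) = 337.1 MPa

337.1 MPa


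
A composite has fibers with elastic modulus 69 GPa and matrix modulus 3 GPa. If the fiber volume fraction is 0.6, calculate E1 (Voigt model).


E1 = Ef*Vf + Em*(1-Vf) = 69*0.6 + 3*0.4 = 42.6 GPa

42.6 GPa


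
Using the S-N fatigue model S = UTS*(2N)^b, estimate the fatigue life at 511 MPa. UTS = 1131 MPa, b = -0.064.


N = 0.5 * (S/UTS)^(1/b) = 0.5 * (511/1131)^(1/-0.064) = 123096.7655 cycles

123096.7655 cycles


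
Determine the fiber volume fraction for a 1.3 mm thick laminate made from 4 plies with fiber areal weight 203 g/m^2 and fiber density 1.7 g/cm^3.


Vf = n * FAW / (rho_f * h * 1000) = 4 * 203 / (1.7 * 1.3 * 1000) = 0.3674

0.3674


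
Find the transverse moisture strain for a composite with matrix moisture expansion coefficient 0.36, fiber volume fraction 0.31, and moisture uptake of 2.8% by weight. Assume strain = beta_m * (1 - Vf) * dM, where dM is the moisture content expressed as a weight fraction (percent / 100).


dM = 2.8/100 = 0.028
strain = beta_m * (1-Vf) * dM = 0.36 * 0.69 * 0.028 = 0.0069552

0.0069552


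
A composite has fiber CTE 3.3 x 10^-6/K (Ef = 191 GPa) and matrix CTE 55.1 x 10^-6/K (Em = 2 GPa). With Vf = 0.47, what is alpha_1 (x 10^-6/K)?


E1 = Ef*Vf + Em*(1-Vf) = 90.83
alpha_1 = (alpha_f*Ef*Vf + alpha_m*Em*(1-Vf))/E1 = 3.9 x 10^-6/K

3.9 x 10^-6/K


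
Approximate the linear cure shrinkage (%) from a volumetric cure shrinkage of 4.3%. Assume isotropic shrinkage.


Linear shrinkage ≈ vol_shrink/3 = 4.3/3 = 1.433%

1.433%


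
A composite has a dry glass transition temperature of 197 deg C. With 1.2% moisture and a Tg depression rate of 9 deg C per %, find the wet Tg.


Tg_wet = Tg_dry - k*moisture = 197 - 9*1.2 = 186.2 deg C

186.2 deg C


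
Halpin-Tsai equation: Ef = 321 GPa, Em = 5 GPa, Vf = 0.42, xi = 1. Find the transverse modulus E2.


eta = (Ef/Em - 1)/(Ef/Em + xi) = (64.2 - 1)/(64.2 + 1) = 0.9693
E2 = Em*(1+xi*eta*Vf)/(1-eta*Vf) = 11.87 GPa

11.87 GPa


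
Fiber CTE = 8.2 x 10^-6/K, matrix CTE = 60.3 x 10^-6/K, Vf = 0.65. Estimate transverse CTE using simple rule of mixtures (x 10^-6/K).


alpha_2 = alpha_f*Vf + alpha_m*(1-Vf) = 8.2*0.65 + 60.3*0.35 = 26.4 x 10^-6/K

26.4 x 10^-6/K


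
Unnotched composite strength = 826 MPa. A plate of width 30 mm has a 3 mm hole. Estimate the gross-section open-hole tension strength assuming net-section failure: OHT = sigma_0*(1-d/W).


OHT = sigma_0*(1-d/W) = 826*(1-3/30) = 743.4 MPa

743.4 MPa


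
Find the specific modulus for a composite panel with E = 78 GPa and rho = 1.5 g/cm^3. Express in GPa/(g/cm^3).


Specific stiffness = E/rho = 78/1.5 = 52.0 GPa/(g/cm^3)

52.0 GPa/(g/cm^3)


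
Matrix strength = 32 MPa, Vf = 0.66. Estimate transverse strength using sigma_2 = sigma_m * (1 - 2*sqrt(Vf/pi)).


factor = 1 - 2*sqrt(0.66/pi) = 0.0833
sigma_2 = 32 * 0.0833 = 2.67 MPa

2.67 MPa


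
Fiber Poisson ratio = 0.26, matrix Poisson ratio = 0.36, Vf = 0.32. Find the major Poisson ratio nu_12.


nu_12 = nu_f*Vf + nu_m*(1-Vf) = 0.26*0.32 + 0.36*0.68 = 0.328

0.328


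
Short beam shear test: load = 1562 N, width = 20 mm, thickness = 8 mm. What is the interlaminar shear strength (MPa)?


ILSS = 3F/(4bh) = 3*1562/(4*20*8) = 7.32 MPa

7.32 MPa


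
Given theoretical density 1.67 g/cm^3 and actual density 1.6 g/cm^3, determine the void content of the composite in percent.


Void% = (rho_theo - rho_actual)/rho_theo * 100 = (1.67 - 1.6)/1.67 * 100 = 4.19%

4.19%


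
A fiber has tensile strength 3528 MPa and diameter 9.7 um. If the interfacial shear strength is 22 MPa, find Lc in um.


Lc = sigma_f * d / (2 * tau_i) = 3528 * 9.7 / (2 * 22) = 777.8 um

777.8 um


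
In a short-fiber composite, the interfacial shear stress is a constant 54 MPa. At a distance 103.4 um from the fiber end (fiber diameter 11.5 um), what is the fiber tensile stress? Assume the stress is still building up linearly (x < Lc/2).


Force balance: sigma_f * (pi*d^2/4) = tau * (pi*d) * x  ->  sigma_f = 4 * tau * x / d
sigma_f = 4 * 54 * 103.4 / 11.5 = 1942.1 MPa

1942.1 MPa


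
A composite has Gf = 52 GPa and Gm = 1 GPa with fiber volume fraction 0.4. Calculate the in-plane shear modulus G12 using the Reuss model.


1/G12 = Vf/Gf + (1-Vf)/Gm = 0.4/52 + 0.6/1
G12 = 1.65 GPa

1.65 GPa


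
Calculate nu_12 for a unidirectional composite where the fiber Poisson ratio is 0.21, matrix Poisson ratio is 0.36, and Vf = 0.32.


nu_12 = nu_f*Vf + nu_m*(1-Vf) = 0.21*0.32 + 0.36*0.68 = 0.312

0.312


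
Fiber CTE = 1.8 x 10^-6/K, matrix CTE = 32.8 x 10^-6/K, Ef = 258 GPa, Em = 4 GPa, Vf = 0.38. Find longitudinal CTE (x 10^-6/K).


E1 = Ef*Vf + Em*(1-Vf) = 100.52
alpha_1 = (alpha_f*Ef*Vf + alpha_m*Em*(1-Vf))/E1 = 2.56 x 10^-6/K

2.56 x 10^-6/K


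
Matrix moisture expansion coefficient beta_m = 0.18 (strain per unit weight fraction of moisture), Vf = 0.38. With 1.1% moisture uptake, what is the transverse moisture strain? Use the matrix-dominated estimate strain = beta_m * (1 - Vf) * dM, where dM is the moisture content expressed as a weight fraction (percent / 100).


dM = 1.1/100 = 0.011
strain = beta_m * (1-Vf) * dM = 0.18 * 0.62 * 0.011 = 0.0012276

0.0012276


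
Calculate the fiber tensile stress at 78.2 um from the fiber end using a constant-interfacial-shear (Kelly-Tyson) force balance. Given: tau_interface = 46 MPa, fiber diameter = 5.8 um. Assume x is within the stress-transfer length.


Force balance: sigma_f * (pi*d^2/4) = tau * (pi*d) * x  ->  sigma_f = 4 * tau * x / d
sigma_f = 4 * 46 * 78.2 / 5.8 = 2480.8 MPa

2480.8 MPa


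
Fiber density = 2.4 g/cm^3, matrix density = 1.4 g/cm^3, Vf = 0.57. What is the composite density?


rho_c = rho_f*Vf + rho_m*(1-Vf) = 2.4*0.57 + 1.4*0.43 = 1.97 g/cm^3

1.97 g/cm^3


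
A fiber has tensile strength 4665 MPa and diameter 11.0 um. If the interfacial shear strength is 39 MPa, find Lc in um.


Lc = sigma_f * d / (2 * tau_i) = 4665 * 11.0 / (2 * 39) = 657.9 um

657.9 um


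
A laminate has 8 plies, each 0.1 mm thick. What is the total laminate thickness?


h = n * t_ply = 8 * 0.1 = 0.8 mm

0.8 mm


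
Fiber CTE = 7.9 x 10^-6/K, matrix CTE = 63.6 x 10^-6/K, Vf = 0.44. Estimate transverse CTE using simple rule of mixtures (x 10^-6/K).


alpha_2 = alpha_f*Vf + alpha_m*(1-Vf) = 7.9*0.44 + 63.6*0.56 = 39.1 x 10^-6/K

39.1 x 10^-6/K


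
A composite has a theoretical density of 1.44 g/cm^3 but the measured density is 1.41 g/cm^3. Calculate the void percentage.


Void% = (rho_theo - rho_actual)/rho_theo * 100 = (1.44 - 1.41)/1.44 * 100 = 2.08%

2.08%


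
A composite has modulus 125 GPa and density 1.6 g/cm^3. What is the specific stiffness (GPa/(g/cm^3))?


Specific stiffness = E/rho = 125/1.6 = 78.1 GPa/(g/cm^3)

78.1 GPa/(g/cm^3)


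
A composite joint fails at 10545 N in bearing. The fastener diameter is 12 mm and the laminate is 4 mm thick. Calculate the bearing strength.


sigma_br = F/(d*h) = 10545/(12*4) = 219.7 MPa

219.7 MPa


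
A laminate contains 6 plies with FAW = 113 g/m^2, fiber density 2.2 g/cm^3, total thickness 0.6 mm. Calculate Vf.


Vf = n * FAW / (rho_f * h * 1000) = 6 * 113 / (2.2 * 0.6 * 1000) = 0.5136

0.5136


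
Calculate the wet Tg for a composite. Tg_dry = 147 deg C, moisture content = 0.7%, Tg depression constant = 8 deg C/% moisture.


Tg_wet = Tg_dry - k*moisture = 147 - 8*0.7 = 141.4 deg C

141.4 deg C


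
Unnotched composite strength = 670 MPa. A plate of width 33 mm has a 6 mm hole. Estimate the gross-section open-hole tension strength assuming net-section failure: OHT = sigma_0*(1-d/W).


OHT = sigma_0*(1-d/W) = 670*(1-6/33) = 548.2 MPa

548.2 MPa


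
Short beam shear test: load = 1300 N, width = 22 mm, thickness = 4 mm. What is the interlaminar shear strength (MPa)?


ILSS = 3F/(4bh) = 3*1300/(4*22*4) = 11.08 MPa

11.08 MPa


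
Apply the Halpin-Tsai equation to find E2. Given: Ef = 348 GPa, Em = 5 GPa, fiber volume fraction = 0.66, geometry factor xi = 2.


eta = (Ef/Em - 1)/(Ef/Em + xi) = (69.6 - 1)/(69.6 + 2) = 0.9581
E2 = Em*(1+xi*eta*Vf)/(1-eta*Vf) = 30.8 GPa

30.8 GPa


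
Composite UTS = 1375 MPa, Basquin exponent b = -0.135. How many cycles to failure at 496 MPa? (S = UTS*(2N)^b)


N = 0.5 * (S/UTS)^(1/b) = 0.5 * (496/1375)^(1/-0.135) = 953.0720 cycles

953.0720 cycles


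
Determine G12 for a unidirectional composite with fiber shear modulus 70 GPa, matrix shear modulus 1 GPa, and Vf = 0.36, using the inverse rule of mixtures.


1/G12 = Vf/Gf + (1-Vf)/Gm = 0.36/70 + 0.64/1
G12 = 1.55 GPa

1.55 GPa


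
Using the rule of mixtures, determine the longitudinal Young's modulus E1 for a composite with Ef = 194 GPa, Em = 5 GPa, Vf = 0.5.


E1 = Ef*Vf + Em*(1-Vf) = 194*0.5 + 5*0.5 = 99.5 GPa

99.5 GPa


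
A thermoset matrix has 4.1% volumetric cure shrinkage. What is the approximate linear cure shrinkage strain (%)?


Linear shrinkage ≈ vol_shrink/3 = 4.1/3 = 1.367%

1.367%


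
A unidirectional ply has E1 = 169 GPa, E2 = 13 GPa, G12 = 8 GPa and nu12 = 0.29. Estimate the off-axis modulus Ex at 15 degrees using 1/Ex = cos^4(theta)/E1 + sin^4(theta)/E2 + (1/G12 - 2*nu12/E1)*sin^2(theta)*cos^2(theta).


cos^4(15) = 0.870513, sin^4(15) = 0.004487, sin^2(15)*cos^2(15) = 0.0625
1/G12 - 2*nu12/E1 = 1/8 - 2*0.29/169 = 0.121568 GPa^-1
1/Ex = 0.870513/169 + 0.004487/13 + 0.121568*0.0625 = 0.0130941 GPa^-1
Ex = 76.37 GPa

76.37 GPa


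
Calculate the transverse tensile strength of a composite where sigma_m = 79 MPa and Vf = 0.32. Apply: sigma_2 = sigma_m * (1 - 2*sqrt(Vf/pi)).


factor = 1 - 2*sqrt(0.32/pi) = 0.3617
sigma_2 = 79 * 0.3617 = 28.57 MPa

28.57 MPa


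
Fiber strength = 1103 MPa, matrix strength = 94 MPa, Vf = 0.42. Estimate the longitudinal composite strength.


sigma_1 = sigma_f*Vf + sigma_m*(1-Vf) = 1103*0.42 + 94*0.58 = 517.8 MPa

517.8 MPa


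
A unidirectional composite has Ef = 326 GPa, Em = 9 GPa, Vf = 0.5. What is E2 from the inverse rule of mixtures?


1/E2 = Vf/Ef + (1-Vf)/Em = 0.5/326 + 0.5/9
E2 = 17.52 GPa

17.52 GPa


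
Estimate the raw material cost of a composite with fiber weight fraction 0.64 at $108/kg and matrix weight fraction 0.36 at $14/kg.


Cost = cost_f*Wf + cost_m*Wm = 108*0.64 + 14*0.36 = $74.16/kg

$74.16/kg


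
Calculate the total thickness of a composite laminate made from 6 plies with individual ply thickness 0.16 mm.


h = n * t_ply = 6 * 0.16 = 0.96 mm

0.96 mm


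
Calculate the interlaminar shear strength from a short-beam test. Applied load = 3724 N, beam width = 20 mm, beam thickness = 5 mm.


ILSS = 3F/(4bh) = 3*3724/(4*20*5) = 27.93 MPa

27.93 MPa


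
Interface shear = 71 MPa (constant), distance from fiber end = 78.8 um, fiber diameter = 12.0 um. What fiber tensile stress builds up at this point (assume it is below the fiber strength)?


Force balance: sigma_f * (pi*d^2/4) = tau * (pi*d) * x  ->  sigma_f = 4 * tau * x / d
sigma_f = 4 * 71 * 78.8 / 12.0 = 1864.9 MPa

1864.9 MPa


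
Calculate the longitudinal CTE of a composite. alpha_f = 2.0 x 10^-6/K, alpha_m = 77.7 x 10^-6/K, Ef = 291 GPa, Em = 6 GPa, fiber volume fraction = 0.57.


E1 = Ef*Vf + Em*(1-Vf) = 168.45
alpha_1 = (alpha_f*Ef*Vf + alpha_m*Em*(1-Vf))/E1 = 3.16 x 10^-6/K

3.16 x 10^-6/K


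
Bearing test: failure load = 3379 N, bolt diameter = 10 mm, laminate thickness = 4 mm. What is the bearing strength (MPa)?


sigma_br = F/(d*h) = 3379/(10*4) = 84.5 MPa

84.5 MPa


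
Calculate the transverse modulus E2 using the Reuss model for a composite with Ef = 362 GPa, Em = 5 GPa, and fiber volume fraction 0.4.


1/E2 = Vf/Ef + (1-Vf)/Em = 0.4/362 + 0.6/5
E2 = 8.26 GPa

8.26 GPa


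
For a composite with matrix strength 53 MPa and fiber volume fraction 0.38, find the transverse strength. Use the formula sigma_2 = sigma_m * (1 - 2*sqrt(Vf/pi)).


factor = 1 - 2*sqrt(0.38/pi) = 0.3044
sigma_2 = 53 * 0.3044 = 16.13 MPa

16.13 MPa


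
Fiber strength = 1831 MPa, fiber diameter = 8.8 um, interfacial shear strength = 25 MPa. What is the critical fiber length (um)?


Lc = sigma_f * d / (2 * tau_i) = 1831 * 8.8 / (2 * 25) = 322.3 um

322.3 um
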